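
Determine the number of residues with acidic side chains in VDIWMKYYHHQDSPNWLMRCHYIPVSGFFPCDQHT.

Only D (aspartate) and E (glutamate) carry a side-chain carboxylic acid.
Matching residues: D2, D12, D32.

3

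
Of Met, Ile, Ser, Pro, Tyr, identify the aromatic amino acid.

Tyr

The aromatic amino acids are Phe (F, benzyl), Trp (W, indole), and Tyr (Y, phenol).
Of the listed options, only Tyr belongs to this group.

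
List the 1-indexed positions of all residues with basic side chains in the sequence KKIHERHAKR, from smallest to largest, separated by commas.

The basic amino acids are Lys (K), Arg (R), and His (H).
Matching residues: K1, K2, H4, R6, H7, K9, R10.

1, 2, 4, 6, 7, 9, 10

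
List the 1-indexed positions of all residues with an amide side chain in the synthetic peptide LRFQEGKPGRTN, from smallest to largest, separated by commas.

The amide-side-chain residues are Asn (N) and Gln (Q).
Matching residues: Q4, N12.

4, 12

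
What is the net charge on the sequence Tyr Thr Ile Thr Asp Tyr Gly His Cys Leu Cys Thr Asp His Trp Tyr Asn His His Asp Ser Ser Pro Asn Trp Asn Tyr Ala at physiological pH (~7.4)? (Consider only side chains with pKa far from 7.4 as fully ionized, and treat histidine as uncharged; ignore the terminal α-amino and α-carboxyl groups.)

At pH ~7.4 the Lys and Arg side chains are protonated (+1), the Asp and Glu side chains are deprotonated (−1), and with His taken as neutral all other side chains carry no charge.
Positive (K, R): none → +0.
Negative (D, E): Asp5, Asp13, Asp20 → −3.
Net charge = (+0) + (−3) = −3.

-3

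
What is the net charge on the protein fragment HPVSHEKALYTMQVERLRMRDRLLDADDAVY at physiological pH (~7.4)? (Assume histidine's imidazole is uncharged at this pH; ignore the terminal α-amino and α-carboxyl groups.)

-1

At pH ~7.4 the Lys and Arg side chains are protonated (+1), the Asp and Glu side chains are deprotonated (−1), and with His taken as neutral all other side chains carry no charge.
Positive (K, R): K7, R16, R18, R20, R22 → +5.
Negative (D, E): E6, E15, D21, D25, D27, D28 → −6.
Net charge = (+5) + (−6) = −1.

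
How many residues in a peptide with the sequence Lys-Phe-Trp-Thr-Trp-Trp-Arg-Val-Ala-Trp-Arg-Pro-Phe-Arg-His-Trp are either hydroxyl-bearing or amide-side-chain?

Hydroxyl-bearing: S, T, Y. Amide-side-chain: N, Q.
Hydroxyl-bearing residues here: Thr4 (1).
Amide-side-chain residues here: none (0).
The two groups share no amino acid, so total = 1 + 0 = 1.

1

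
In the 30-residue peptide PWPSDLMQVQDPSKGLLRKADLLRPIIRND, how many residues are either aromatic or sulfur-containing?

2

Aromatic: F, W, Y. Sulfur-containing: C, M.
Aromatic residues here: W2 (1).
Sulfur-containing residues here: M7 (1).
The two groups share no amino acid, so total = 1 + 1 = 2.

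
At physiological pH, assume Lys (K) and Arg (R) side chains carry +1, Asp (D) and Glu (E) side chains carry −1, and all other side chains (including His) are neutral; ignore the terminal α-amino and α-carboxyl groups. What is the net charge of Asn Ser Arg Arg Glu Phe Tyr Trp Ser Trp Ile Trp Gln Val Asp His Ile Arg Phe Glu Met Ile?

Positive (K, R): Arg3, Arg4, Arg18 → +3.
Negative (D, E): Glu5, Asp15, Glu20 → −3.
Net charge = (+3) + (−3) = 0.

0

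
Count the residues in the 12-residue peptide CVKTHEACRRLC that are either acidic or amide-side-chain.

Acidic: D, E. Amide-side-chain: N, Q.
Acidic residues here: E6 (1).
Amide-side-chain residues here: none (0).
The two groups share no amino acid, so total = 1 + 0 = 1.

1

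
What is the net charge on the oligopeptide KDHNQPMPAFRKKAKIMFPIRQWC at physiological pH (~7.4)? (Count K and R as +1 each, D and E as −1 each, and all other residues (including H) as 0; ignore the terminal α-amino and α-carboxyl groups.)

Positive (K, R): K1, R11, K12, K13, K15, R21 → +6.
Negative (D, E): D2 → −1.
Net charge = (+6) + (−1) = +5.

+5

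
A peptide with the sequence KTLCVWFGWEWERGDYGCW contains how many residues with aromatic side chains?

The aromatic amino acids are Phe (F, benzyl), Trp (W, indole), and Tyr (Y, phenol).
Matching residues: W6, F7, W9, W11, Y16, W19.

6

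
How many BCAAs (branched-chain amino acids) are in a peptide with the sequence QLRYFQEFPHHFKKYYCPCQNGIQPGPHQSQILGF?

4

V, L, and I make up the branched-chain aliphatic group.
Matching residues: L2, I23, I32, L33.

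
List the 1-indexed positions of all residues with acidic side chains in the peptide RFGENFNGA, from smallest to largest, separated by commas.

Only D (aspartate) and E (glutamate) carry a side-chain carboxylic acid.
Matching residues: E4.

4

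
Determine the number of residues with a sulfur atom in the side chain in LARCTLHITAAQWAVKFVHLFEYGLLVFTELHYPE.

1

Only Cys (C) and Met (M) have a sulfur atom in the side chain.
Matching residues: C4.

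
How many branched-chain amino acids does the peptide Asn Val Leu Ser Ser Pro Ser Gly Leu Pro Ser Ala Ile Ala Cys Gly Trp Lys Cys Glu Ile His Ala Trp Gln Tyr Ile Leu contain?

7

Valine (V), leucine (L), and isoleucine (I) are the branched-chain amino acids.
Matching residues: Val2, Leu3, Leu9, Ile13, Ile21, Ile27, Leu28.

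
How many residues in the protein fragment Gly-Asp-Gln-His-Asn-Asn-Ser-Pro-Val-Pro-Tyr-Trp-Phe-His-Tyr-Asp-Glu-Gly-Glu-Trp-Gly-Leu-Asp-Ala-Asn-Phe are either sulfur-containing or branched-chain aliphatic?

Sulfur-containing: C, M. Branched-chain aliphatic: I, L, V.
Sulfur-containing residues here: none (0).
Branched-chain aliphatic residues here: Val9, Leu22 (2).
The two groups share no amino acid, so total = 0 + 2 = 2.

2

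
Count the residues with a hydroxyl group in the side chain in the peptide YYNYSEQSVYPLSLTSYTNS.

The –OH-bearing residues are Ser, Thr (aliphatic alcohols), and Tyr (phenol).
Matching residues: Y1, Y2, Y4, S5, S8, Y10, S13, T15, S16, Y17, T18, S20.

12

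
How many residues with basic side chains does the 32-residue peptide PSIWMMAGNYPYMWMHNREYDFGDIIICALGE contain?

K, R, and H are the three residues with basic side chains (ε-amine, guanidinium, and imidazole respectively).
Matching residues: H16, R18.

2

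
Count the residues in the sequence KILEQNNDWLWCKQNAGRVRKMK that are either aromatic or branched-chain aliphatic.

6

Aromatic: F, W, Y. Branched-chain aliphatic: I, L, V.
Aromatic residues here: W9, W11 (2).
Branched-chain aliphatic residues here: I2, L3, L10, V19 (4).
The two groups share no amino acid, so total = 2 + 4 = 6.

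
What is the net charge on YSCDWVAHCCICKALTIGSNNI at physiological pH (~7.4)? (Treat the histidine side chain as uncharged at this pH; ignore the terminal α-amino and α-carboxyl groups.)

0

The side chains ionized at physiological pH are Lys/Arg (+1) and Asp/Glu (−1); with His treated as neutral, nothing else contributes.
Positive (K, R): K13 → +1.
Negative (D, E): D4 → −1.
Net charge = (+1) + (−1) = 0.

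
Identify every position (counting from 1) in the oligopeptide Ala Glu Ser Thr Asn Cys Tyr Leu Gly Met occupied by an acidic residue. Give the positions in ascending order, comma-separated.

Only D (aspartate) and E (glutamate) carry a side-chain carboxylic acid.
Matching residues: Glu2.

2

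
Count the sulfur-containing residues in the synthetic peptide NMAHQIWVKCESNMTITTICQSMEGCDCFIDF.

Only Cys (C) and Met (M) have a sulfur atom in the side chain.
Matching residues: M2, C10, M14, C20, M23, C26, C28.

7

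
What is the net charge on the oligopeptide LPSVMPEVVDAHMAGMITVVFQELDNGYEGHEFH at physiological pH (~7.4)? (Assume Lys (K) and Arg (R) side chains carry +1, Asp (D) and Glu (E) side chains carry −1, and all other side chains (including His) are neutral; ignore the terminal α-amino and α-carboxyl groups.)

Positive (K, R): none → +0.
Negative (D, E): E7, D10, E23, D25, E29, E32 → −6.
Net charge = (+0) + (−6) = −6.

-6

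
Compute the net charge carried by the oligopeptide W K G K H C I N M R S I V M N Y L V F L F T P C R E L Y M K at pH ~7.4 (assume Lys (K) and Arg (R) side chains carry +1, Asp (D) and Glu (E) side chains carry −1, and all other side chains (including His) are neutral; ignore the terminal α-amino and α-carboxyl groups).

Positive (K, R): K2, K4, R10, R25, K30 → +5.
Negative (D, E): E26 → −1.
Net charge = (+5) + (−1) = +4.

+4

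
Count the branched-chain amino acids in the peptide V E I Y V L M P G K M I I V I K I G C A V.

10

The BCAAs are Val, Leu, and Ile — aliphatic side chains with a branch point.
Matching residues: V1, I3, V5, L6, I12, I13, V14, I15, I17, V21.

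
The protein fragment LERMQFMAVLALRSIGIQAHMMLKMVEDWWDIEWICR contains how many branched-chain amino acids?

V, L, and I make up the branched-chain aliphatic group.
Matching residues: L1, V9, L10, L12, I15, I17, L23, V26, I32, I35.

10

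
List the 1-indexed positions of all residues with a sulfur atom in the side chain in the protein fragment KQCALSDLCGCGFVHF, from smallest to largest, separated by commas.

3, 9, 11

Cysteine (C, thiol) and methionine (M, thioether) are the two sulfur-containing amino acids.
Matching residues: C3, C9, C11.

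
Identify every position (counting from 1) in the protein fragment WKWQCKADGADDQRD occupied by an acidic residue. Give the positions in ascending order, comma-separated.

The acidic residues are Asp (D) and Glu (E), whose side chains end in a carboxylate group.
Matching residues: D8, D11, D12, D15.

8, 11, 12, 15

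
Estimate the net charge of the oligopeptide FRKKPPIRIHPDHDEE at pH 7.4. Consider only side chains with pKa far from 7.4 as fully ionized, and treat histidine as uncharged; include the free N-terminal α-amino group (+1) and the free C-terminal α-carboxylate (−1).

Near pH 7.4, K and R contribute +1 each, D and E contribute −1 each, and every other side chain (His included, as stated) is uncharged.
Positive (K, R): R2, K3, K4, R8 → +4.
Negative (D, E): D12, D14, E15, E16 → −4.
The N-terminus (+1) and C-terminus (−1) cancel.
Net charge = (+4) + (−4) = 0.

0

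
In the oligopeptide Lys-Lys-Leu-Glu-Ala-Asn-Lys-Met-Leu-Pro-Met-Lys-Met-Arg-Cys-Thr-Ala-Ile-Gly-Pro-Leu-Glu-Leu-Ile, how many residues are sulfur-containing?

The sulfur-bearing residues are cysteine (–SH) and methionine (–S–CH₃).
Matching residues: Met8, Met11, Met13, Cys15.

4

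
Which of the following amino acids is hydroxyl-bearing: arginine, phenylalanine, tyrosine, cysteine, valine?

Serine (S), threonine (T), and tyrosine (Y) each carry a hydroxyl group on the side chain.
Of the listed options, only tyrosine belongs to this group.

tyrosine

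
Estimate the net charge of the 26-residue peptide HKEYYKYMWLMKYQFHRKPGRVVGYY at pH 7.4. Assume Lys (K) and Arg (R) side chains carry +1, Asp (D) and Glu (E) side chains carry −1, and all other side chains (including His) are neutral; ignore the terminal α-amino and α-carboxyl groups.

Positive (K, R): K2, K6, K12, R17, K18, R21 → +6.
Negative (D, E): E3 → −1.
Net charge = (+6) + (−1) = +5.

+5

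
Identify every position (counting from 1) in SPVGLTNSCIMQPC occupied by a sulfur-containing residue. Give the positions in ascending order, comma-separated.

Only Cys (C) and Met (M) have a sulfur atom in the side chain.
Matching residues: C9, M11, C14.

9, 11, 14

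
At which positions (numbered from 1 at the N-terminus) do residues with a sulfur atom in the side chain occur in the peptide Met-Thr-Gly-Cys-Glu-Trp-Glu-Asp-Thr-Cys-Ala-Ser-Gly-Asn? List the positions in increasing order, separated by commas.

The sulfur-bearing residues are cysteine (–SH) and methionine (–S–CH₃).
Matching residues: Met1, Cys4, Cys10.

1, 4, 10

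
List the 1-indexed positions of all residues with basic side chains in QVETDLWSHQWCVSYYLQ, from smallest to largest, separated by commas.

The basic amino acids are Lys (K), Arg (R), and His (H).
Matching residues: H9.

9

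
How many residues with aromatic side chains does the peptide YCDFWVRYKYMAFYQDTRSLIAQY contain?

Phenylalanine (F), tryptophan (W), and tyrosine (Y) have aromatic ring side chains.
Matching residues: Y1, F4, W5, Y8, Y10, F13, Y14, Y24.

8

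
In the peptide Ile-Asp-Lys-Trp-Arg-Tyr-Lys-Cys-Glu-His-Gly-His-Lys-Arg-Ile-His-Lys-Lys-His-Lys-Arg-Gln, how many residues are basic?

Lysine (K), arginine (R), and histidine (H) have basic, nitrogen-containing side chains.
Matching residues: Lys3, Arg5, Lys7, His10, His12, Lys13, Arg14, His16, Lys17, Lys18, His19, Lys20, Arg21.

13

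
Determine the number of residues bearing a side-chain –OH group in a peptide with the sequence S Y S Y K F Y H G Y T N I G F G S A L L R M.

The –OH-bearing residues are Ser, Thr (aliphatic alcohols), and Tyr (phenol).
Matching residues: S1, Y2, S3, Y4, Y7, Y10, T11, S17.

8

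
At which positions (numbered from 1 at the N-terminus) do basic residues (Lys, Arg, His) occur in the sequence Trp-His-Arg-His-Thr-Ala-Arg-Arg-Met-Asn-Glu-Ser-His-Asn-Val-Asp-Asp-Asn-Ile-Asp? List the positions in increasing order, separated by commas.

Matching residues: His2, Arg3, His4, Arg7, Arg8, His13.

2, 3, 4, 7, 8, 13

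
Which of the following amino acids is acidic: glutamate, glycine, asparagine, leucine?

Aspartate (D) and glutamate (E) have carboxylic-acid side chains and are the acidic amino acids.
Of the listed options, only glutamate belongs to this group.

glutamate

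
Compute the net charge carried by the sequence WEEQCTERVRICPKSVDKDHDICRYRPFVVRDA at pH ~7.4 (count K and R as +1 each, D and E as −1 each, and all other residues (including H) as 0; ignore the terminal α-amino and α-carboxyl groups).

0

Positive (K, R): R8, R10, K14, K18, R24, R26, R31 → +7.
Negative (D, E): E2, E3, E7, D17, D19, D21, D32 → −7.
Net charge = (+7) + (−7) = 0.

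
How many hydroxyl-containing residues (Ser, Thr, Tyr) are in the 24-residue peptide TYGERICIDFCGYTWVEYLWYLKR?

6

Matching residues: T1, Y2, Y13, T14, Y18, Y21.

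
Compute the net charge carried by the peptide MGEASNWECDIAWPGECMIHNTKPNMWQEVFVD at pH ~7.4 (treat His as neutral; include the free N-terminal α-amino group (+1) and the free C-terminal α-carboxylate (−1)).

The side chains ionized at physiological pH are Lys/Arg (+1) and Asp/Glu (−1); with His treated as neutral, nothing else contributes.
Positive (K, R): K23 → +1.
Negative (D, E): E3, E8, D10, E16, E29, D33 → −6.
The N-terminus (+1) and C-terminus (−1) cancel.
Net charge = (+1) + (−6) = −5.

-5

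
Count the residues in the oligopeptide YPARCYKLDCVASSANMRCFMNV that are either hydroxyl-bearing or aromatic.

Hydroxyl-bearing: S, T, Y. Aromatic: F, W, Y.
Hydroxyl-bearing residues here: Y1, Y6, S13, S14 (4).
Aromatic residues here: Y1, Y6, F20 (3).
Y is in both groups, so the 2 Y residues must not be double-counted.
Total = 4 + 3 − 2 = 5.

5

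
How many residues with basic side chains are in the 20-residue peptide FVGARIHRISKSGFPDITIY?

K, R, and H are the three residues with basic side chains (ε-amine, guanidinium, and imidazole respectively).
Matching residues: R5, H7, R8, K11.

4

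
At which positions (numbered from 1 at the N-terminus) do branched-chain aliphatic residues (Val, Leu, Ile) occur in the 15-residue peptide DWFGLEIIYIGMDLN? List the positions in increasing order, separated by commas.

Matching residues: L5, I7, I8, I10, L14.

5, 7, 8, 10, 14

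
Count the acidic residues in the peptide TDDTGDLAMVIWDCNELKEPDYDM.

Aspartate (D) and glutamate (E) have carboxylic-acid side chains and are the acidic amino acids.
Matching residues: D2, D3, D6, D13, E16, E19, D21, D23.

8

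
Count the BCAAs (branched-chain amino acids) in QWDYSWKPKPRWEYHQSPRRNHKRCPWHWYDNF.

Valine (V), leucine (L), and isoleucine (I) are the branched-chain amino acids.
None of the 33 residues belong to this group.

0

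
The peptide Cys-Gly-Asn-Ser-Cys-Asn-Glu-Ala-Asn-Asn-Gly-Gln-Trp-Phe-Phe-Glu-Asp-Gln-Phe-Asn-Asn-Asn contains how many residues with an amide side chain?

Asparagine (N) and glutamine (Q) have uncharged amide side chains.
Matching residues: Asn3, Asn6, Asn9, Asn10, Gln12, Gln18, Asn20, Asn21, Asn22.

9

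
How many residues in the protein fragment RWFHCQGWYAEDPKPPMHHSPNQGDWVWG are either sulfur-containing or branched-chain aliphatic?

3

Sulfur-containing: C, M. Branched-chain aliphatic: I, L, V.
Sulfur-containing residues here: C5, M17 (2).
Branched-chain aliphatic residues here: V27 (1).
The two groups share no amino acid, so total = 2 + 1 = 3.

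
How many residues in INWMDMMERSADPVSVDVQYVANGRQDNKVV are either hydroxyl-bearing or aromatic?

4

Hydroxyl-bearing: S, T, Y. Aromatic: F, W, Y.
Hydroxyl-bearing residues here: S10, S15, Y20 (3).
Aromatic residues here: W3, Y20 (2).
Y is in both groups, so the 1 Y residue must not be double-counted.
Total = 3 + 2 − 1 = 4.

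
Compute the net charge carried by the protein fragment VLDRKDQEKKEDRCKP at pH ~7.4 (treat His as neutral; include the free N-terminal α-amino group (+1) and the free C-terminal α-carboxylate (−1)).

The side chains ionized at physiological pH are Lys/Arg (+1) and Asp/Glu (−1); with His treated as neutral, nothing else contributes.
Positive (K, R): R4, K5, K9, K10, R13, K15 → +6.
Negative (D, E): D3, D6, E8, E11, D12 → −5.
The N-terminus (+1) and C-terminus (−1) cancel.
Net charge = (+6) + (−5) = +1.

+1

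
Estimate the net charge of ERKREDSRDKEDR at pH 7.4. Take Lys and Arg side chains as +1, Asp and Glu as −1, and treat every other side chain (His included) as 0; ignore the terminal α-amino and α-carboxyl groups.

0

Positive (K, R): R2, K3, R4, R8, K10, R13 → +6.
Negative (D, E): E1, E5, D6, D9, E11, D12 → −6.
Net charge = (+6) + (−6) = 0.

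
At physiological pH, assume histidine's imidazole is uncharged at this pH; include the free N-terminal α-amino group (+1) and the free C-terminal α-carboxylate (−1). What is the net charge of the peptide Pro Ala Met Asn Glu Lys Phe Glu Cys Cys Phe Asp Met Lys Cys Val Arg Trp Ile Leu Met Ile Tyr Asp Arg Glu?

-1

Near pH 7.4, K and R contribute +1 each, D and E contribute −1 each, and every other side chain (His included, as stated) is uncharged.
Positive (K, R): Lys6, Lys14, Arg17, Arg25 → +4.
Negative (D, E): Glu5, Glu8, Asp12, Asp24, Glu26 → −5.
The N-terminus (+1) and C-terminus (−1) cancel.
Net charge = (+4) + (−5) = −1.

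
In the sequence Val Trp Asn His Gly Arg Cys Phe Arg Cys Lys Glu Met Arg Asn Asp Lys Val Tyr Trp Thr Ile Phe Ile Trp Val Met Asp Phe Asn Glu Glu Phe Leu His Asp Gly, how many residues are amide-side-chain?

The amide-side-chain residues are Asn (N) and Gln (Q).
Matching residues: Asn3, Asn15, Asn30.

3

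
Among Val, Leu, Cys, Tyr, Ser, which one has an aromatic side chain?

Tyr

F, W, and Y each carry an aromatic ring on the side chain.
Of the listed options, only Tyr belongs to this group.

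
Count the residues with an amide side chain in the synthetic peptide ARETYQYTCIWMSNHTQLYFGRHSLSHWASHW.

3

Asparagine (N) and glutamine (Q) have uncharged amide side chains.
Matching residues: Q6, N14, Q17.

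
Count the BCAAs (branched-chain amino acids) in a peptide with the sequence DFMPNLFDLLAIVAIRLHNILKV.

10

V, L, and I make up the branched-chain aliphatic group.
Matching residues: L6, L9, L10, I12, V13, I15, L17, I20, L21, V23.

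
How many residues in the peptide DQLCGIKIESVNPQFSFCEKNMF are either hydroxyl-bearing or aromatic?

Hydroxyl-bearing: S, T, Y. Aromatic: F, W, Y.
Hydroxyl-bearing residues here: S10, S16 (2).
Aromatic residues here: F15, F17, F23 (3).
(Y belongs to both groups, but none appear in this sequence.) Total = 2 + 3 = 5.

5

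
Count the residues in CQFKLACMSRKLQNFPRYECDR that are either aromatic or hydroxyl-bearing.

Aromatic: F, W, Y. Hydroxyl-bearing: S, T, Y.
Aromatic residues here: F3, F15, Y18 (3).
Hydroxyl-bearing residues here: S9, Y18 (2).
Y is in both groups, so the 1 Y residue must not be double-counted.
Total = 3 + 2 − 1 = 4.

4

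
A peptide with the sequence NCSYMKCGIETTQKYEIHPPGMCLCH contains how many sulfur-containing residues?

6

The sulfur-bearing residues are cysteine (–SH) and methionine (–S–CH₃).
Matching residues: C2, M5, C7, M22, C23, C25.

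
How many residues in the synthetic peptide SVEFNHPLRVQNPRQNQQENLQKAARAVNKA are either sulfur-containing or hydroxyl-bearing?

1

Sulfur-containing: C, M. Hydroxyl-bearing: S, T, Y.
Sulfur-containing residues here: none (0).
Hydroxyl-bearing residues here: S1 (1).
The two groups share no amino acid, so total = 0 + 1 = 1.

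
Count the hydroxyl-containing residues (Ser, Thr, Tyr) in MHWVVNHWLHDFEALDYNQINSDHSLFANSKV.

Matching residues: Y17, S22, S25, S30.

4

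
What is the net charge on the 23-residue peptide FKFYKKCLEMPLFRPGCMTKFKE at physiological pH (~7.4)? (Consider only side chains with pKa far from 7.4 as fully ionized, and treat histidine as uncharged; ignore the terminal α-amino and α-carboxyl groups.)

+4

The side chains ionized at physiological pH are Lys/Arg (+1) and Asp/Glu (−1); with His treated as neutral, nothing else contributes.
Positive (K, R): K2, K5, K6, R14, K20, K22 → +6.
Negative (D, E): E9, E23 → −2.
Net charge = (+6) + (−2) = +4.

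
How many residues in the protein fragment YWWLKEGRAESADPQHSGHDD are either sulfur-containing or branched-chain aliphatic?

Sulfur-containing: C, M. Branched-chain aliphatic: I, L, V.
Sulfur-containing residues here: none (0).
Branched-chain aliphatic residues here: L4 (1).
The two groups share no amino acid, so total = 0 + 1 = 1.

1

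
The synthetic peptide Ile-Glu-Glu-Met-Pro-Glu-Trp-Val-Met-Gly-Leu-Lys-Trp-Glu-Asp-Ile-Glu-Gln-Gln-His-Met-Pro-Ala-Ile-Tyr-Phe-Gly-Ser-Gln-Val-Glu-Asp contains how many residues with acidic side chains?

8

Only D (aspartate) and E (glutamate) carry a side-chain carboxylic acid.
Matching residues: Glu2, Glu3, Glu6, Glu14, Asp15, Glu17, Glu31, Asp32.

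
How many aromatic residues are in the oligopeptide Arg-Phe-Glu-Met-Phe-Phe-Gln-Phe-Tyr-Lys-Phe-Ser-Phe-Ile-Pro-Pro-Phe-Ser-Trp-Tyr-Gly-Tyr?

11

F, W, and Y each carry an aromatic ring on the side chain.
Matching residues: Phe2, Phe5, Phe6, Phe8, Tyr9, Phe11, Phe13, Phe17, Trp19, Tyr20, Tyr22.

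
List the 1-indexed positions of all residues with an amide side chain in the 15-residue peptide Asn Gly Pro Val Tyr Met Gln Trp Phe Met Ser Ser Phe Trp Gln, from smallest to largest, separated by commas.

The amide-side-chain residues are Asn (N) and Gln (Q).
Matching residues: Asn1, Gln7, Gln15.

1, 7, 15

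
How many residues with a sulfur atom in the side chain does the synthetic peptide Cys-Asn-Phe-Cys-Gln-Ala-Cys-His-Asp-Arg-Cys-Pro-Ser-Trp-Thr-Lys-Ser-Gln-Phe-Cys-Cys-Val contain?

Cysteine (C, thiol) and methionine (M, thioether) are the two sulfur-containing amino acids.
Matching residues: Cys1, Cys4, Cys7, Cys11, Cys20, Cys21.

6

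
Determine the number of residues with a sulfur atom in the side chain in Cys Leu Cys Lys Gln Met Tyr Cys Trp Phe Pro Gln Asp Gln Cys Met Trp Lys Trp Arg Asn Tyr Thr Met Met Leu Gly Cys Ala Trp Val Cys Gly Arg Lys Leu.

10

Cysteine (C, thiol) and methionine (M, thioether) are the two sulfur-containing amino acids.
Matching residues: Cys1, Cys3, Met6, Cys8, Cys15, Met16, Met24, Met25, Cys28, Cys32.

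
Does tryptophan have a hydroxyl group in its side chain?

Serine (S), threonine (T), and tyrosine (Y) each carry a hydroxyl group on the side chain.
Tryptophan is not in this group.

No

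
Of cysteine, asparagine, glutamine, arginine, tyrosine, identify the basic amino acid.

The basic amino acids are Lys (K), Arg (R), and His (H).
Of the listed options, only arginine belongs to this group.

arginine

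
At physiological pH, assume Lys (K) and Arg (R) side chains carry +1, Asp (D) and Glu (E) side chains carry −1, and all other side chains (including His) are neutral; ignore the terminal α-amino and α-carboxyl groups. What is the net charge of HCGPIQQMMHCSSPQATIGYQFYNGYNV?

0

Positive (K, R): none → +0.
Negative (D, E): none → −0.
Net charge = (+0) + (−0) = 0.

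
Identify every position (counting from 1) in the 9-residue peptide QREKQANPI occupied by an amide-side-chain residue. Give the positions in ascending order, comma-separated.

Asparagine (N) and glutamine (Q) have uncharged amide side chains.
Matching residues: Q1, Q5, N7.

1, 5, 7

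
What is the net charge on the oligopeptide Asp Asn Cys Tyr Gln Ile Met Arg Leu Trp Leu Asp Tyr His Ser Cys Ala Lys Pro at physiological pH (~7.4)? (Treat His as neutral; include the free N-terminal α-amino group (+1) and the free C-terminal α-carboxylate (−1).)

Near pH 7.4, K and R contribute +1 each, D and E contribute −1 each, and every other side chain (His included, as stated) is uncharged.
Positive (K, R): Arg8, Lys18 → +2.
Negative (D, E): Asp1, Asp12 → −2.
The N-terminus (+1) and C-terminus (−1) cancel.
Net charge = (+2) + (−2) = 0.

0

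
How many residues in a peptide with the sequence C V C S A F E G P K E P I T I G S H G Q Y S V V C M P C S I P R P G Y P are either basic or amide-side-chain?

Basic: H, K, R. Amide-side-chain: N, Q.
Basic residues here: K10, H18, R32 (3).
Amide-side-chain residues here: Q20 (1).
The two groups share no amino acid, so total = 3 + 1 = 4.

4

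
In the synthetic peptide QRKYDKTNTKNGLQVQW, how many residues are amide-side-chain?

Only N (asparagine) and Q (glutamine) carry a side-chain carboxamide.
Matching residues: Q1, N8, N11, Q14, Q16.

5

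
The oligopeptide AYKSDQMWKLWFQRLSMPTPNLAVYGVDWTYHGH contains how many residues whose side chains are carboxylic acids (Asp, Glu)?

2

Matching residues: D5, D28.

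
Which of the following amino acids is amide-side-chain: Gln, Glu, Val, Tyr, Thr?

Asparagine (N) and glutamine (Q) have uncharged amide side chains.
Of the listed options, only Gln belongs to this group.

Gln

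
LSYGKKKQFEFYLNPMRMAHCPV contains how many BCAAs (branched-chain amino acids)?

3

Valine (V), leucine (L), and isoleucine (I) are the branched-chain amino acids.
Matching residues: L1, L13, V23.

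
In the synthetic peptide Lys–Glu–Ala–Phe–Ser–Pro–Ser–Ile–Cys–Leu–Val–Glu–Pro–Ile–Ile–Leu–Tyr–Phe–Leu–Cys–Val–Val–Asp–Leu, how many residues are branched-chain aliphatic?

10

Valine (V), leucine (L), and isoleucine (I) are the branched-chain amino acids.
Matching residues: Ile8, Leu10, Val11, Ile14, Ile15, Leu16, Leu19, Val21, Val22, Leu24.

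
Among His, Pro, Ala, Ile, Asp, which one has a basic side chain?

His

K, R, and H are the three residues with basic side chains (ε-amine, guanidinium, and imidazole respectively).
Of the listed options, only His belongs to this group.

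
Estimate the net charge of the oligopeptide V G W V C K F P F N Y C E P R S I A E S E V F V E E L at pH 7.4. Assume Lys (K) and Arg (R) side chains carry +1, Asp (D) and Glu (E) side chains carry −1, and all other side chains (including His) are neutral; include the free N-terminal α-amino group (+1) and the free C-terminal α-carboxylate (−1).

Positive (K, R): K6, R15 → +2.
Negative (D, E): E13, E19, E21, E25, E26 → −5.
The N-terminus (+1) and C-terminus (−1) cancel.
Net charge = (+2) + (−5) = −3.

-3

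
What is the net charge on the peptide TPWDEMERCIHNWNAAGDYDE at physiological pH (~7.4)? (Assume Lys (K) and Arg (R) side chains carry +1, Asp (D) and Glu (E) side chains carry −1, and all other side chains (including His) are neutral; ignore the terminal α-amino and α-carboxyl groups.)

Positive (K, R): R8 → +1.
Negative (D, E): D4, E5, E7, D18, D20, E21 → −6.
Net charge = (+1) + (−6) = −5.

-5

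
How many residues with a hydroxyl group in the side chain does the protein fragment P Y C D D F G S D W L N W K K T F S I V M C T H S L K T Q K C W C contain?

7

S, T, and Y are the three residues with a side-chain hydroxyl.
Matching residues: Y2, S8, T16, S18, T23, S25, T28.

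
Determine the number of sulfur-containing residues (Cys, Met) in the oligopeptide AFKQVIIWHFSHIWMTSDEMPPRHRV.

2

Matching residues: M15, M20.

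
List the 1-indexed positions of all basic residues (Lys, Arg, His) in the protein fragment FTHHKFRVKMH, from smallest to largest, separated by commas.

Matching residues: H3, H4, K5, R7, K9, H11.

3, 4, 5, 7, 9, 11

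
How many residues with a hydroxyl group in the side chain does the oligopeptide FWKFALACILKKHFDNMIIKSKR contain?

S, T, and Y are the three residues with a side-chain hydroxyl.
Matching residues: S21.

1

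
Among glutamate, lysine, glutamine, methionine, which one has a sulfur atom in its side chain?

methionine

Cysteine (C, thiol) and methionine (M, thioether) are the two sulfur-containing amino acids.
Of the listed options, only methionine belongs to this group.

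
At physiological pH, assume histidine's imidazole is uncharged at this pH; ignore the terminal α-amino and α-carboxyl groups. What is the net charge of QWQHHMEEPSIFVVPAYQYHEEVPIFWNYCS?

-4

The side chains ionized at physiological pH are Lys/Arg (+1) and Asp/Glu (−1); with His treated as neutral, nothing else contributes.
Positive (K, R): none → +0.
Negative (D, E): E7, E8, E21, E22 → −4.
Net charge = (+0) + (−4) = −4.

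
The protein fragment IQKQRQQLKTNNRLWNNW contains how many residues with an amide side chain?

Only N (asparagine) and Q (glutamine) carry a side-chain carboxamide.
Matching residues: Q2, Q4, Q6, Q7, N11, N12, N16, N17.

8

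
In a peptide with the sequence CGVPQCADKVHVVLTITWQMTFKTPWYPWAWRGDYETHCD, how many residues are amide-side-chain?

The amide-side-chain residues are Asn (N) and Gln (Q).
Matching residues: Q5, Q19.

2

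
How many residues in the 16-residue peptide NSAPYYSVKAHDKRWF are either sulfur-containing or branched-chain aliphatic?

Sulfur-containing: C, M. Branched-chain aliphatic: I, L, V.
Sulfur-containing residues here: none (0).
Branched-chain aliphatic residues here: V8 (1).
The two groups share no amino acid, so total = 0 + 1 = 1.

1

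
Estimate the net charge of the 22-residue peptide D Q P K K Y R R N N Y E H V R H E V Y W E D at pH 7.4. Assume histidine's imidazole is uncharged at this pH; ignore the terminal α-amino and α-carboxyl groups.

Near pH 7.4, K and R contribute +1 each, D and E contribute −1 each, and every other side chain (His included, as stated) is uncharged.
Positive (K, R): K4, K5, R7, R8, R15 → +5.
Negative (D, E): D1, E12, E17, E21, D22 → −5.
Net charge = (+5) + (−5) = 0.

0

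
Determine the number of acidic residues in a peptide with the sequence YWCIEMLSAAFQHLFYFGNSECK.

2

Aspartate (D) and glutamate (E) have carboxylic-acid side chains and are the acidic amino acids.
Matching residues: E5, E21.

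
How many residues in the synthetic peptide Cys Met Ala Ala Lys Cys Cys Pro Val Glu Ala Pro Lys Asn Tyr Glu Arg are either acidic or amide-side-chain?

3

Acidic: D, E. Amide-side-chain: N, Q.
Acidic residues here: Glu10, Glu16 (2).
Amide-side-chain residues here: Asn14 (1).
The two groups share no amino acid, so total = 2 + 1 = 3.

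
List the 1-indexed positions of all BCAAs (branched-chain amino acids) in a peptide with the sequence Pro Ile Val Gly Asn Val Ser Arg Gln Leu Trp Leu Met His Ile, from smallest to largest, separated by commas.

2, 3, 6, 10, 12, 15

The BCAAs are Val, Leu, and Ile — aliphatic side chains with a branch point.
Matching residues: Ile2, Val3, Val6, Leu10, Leu12, Ile15.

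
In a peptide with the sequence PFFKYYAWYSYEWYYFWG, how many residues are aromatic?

F, W, and Y each carry an aromatic ring on the side chain.
Matching residues: F2, F3, Y5, Y6, W8, Y9, Y11, W13, Y14, Y15, F16, W17.

12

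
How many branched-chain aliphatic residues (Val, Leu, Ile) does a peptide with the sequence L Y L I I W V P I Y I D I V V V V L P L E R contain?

14

Matching residues: L1, L3, I4, I5, V7, I9, I11, I13, V14, V15, V16, V17, L18, L20.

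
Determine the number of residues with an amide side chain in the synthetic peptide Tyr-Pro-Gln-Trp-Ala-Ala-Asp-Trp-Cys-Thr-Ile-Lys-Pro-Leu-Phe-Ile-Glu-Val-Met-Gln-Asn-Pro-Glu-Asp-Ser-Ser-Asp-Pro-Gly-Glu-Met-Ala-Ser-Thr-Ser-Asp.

3

The amide-side-chain residues are Asn (N) and Gln (Q).
Matching residues: Gln3, Gln20, Asn21.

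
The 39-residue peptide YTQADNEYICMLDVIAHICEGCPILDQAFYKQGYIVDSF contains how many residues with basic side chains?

2

The basic amino acids are Lys (K), Arg (R), and His (H).
Matching residues: H17, K31.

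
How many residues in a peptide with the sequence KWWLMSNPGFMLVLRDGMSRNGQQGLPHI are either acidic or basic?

Acidic: D, E. Basic: H, K, R.
Acidic residues here: D16 (1).
Basic residues here: K1, R15, R20, H28 (4).
The two groups share no amino acid, so total = 1 + 4 = 5.

5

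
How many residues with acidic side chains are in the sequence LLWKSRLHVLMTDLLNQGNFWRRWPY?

1

Aspartate (D) and glutamate (E) have carboxylic-acid side chains and are the acidic amino acids.
Matching residues: D13.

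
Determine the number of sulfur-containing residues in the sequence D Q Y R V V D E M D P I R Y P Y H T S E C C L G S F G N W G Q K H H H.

3

The sulfur-bearing residues are cysteine (–SH) and methionine (–S–CH₃).
Matching residues: M9, C21, C22.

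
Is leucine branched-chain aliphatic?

V, L, and I make up the branched-chain aliphatic group.
Leucine is in this group.

Yes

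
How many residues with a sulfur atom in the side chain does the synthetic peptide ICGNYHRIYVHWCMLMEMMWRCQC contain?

Cysteine (C, thiol) and methionine (M, thioether) are the two sulfur-containing amino acids.
Matching residues: C2, C13, M14, M16, M18, M19, C22, C24.

8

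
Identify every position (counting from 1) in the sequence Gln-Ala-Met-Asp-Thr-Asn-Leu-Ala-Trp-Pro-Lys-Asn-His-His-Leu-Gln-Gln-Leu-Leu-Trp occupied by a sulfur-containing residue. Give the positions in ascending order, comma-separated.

Matching residues: Met3.

3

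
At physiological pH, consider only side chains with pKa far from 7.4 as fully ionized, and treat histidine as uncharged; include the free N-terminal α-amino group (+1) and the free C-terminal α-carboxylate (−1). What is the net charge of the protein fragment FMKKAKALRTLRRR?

The side chains ionized at physiological pH are Lys/Arg (+1) and Asp/Glu (−1); with His treated as neutral, nothing else contributes.
Positive (K, R): K3, K4, K6, R9, R12, R13, R14 → +7.
Negative (D, E): none → −0.
The N-terminus (+1) and C-terminus (−1) cancel.
Net charge = (+7) + (−0) = +7.

+7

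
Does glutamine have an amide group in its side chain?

Yes

Asparagine (N) and glutamine (Q) have uncharged amide side chains.
Glutamine is in this group.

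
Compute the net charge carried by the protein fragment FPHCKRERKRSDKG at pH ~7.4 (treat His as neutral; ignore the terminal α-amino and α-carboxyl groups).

The side chains ionized at physiological pH are Lys/Arg (+1) and Asp/Glu (−1); with His treated as neutral, nothing else contributes.
Positive (K, R): K5, R6, R8, K9, R10, K13 → +6.
Negative (D, E): E7, D12 → −2.
Net charge = (+6) + (−2) = +4.

+4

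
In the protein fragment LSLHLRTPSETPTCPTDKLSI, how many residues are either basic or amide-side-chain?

3

Basic: H, K, R. Amide-side-chain: N, Q.
Basic residues here: H4, R6, K18 (3).
Amide-side-chain residues here: none (0).
The two groups share no amino acid, so total = 3 + 0 = 3.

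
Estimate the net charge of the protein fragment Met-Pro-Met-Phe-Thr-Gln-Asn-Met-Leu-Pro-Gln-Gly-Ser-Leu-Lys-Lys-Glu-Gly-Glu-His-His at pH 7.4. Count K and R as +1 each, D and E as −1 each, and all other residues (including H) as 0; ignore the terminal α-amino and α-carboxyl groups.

Positive (K, R): Lys15, Lys16 → +2.
Negative (D, E): Glu17, Glu19 → −2.
Net charge = (+2) + (−2) = 0.

0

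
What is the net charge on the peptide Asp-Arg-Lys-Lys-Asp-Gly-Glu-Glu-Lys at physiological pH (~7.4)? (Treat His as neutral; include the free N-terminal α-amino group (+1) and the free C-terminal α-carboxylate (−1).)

0

The side chains ionized at physiological pH are Lys/Arg (+1) and Asp/Glu (−1); with His treated as neutral, nothing else contributes.
Positive (K, R): Arg2, Lys3, Lys4, Lys9 → +4.
Negative (D, E): Asp1, Asp5, Glu7, Glu8 → −4.
The N-terminus (+1) and C-terminus (−1) cancel.
Net charge = (+4) + (−4) = 0.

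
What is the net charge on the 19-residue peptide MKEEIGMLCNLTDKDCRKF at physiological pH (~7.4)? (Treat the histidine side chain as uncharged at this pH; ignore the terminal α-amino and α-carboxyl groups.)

0

Near pH 7.4, K and R contribute +1 each, D and E contribute −1 each, and every other side chain (His included, as stated) is uncharged.
Positive (K, R): K2, K14, R17, K18 → +4.
Negative (D, E): E3, E4, D13, D15 → −4.
Net charge = (+4) + (−4) = 0.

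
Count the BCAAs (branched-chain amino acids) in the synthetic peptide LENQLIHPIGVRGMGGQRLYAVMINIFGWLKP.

10

V, L, and I make up the branched-chain aliphatic group.
Matching residues: L1, L5, I6, I9, V11, L19, V22, I24, I26, L30.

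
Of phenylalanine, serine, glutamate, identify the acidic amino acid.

glutamate

Only D (aspartate) and E (glutamate) carry a side-chain carboxylic acid.
Of the listed options, only glutamate belongs to this group.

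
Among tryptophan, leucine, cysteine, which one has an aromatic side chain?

The aromatic amino acids are Phe (F, benzyl), Trp (W, indole), and Tyr (Y, phenol).
Of the listed options, only tryptophan belongs to this group.

tryptophan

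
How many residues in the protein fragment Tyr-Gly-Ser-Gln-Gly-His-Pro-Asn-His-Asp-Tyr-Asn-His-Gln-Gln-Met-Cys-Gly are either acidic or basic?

Acidic: D, E. Basic: H, K, R.
Acidic residues here: Asp10 (1).
Basic residues here: His6, His9, His13 (3).
The two groups share no amino acid, so total = 1 + 3 = 4.

4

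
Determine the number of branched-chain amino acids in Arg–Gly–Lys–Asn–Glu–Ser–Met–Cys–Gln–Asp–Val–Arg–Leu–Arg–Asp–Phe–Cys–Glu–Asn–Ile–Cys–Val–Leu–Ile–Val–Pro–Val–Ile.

Valine (V), leucine (L), and isoleucine (I) are the branched-chain amino acids.
Matching residues: Val11, Leu13, Ile20, Val22, Leu23, Ile24, Val25, Val27, Ile28.

9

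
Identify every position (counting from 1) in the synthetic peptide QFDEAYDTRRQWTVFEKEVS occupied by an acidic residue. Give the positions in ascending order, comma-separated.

The acidic residues are Asp (D) and Glu (E), whose side chains end in a carboxylate group.
Matching residues: D3, E4, D7, E16, E18.

3, 4, 7, 16, 18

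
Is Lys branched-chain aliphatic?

The BCAAs are Val, Leu, and Ile — aliphatic side chains with a branch point.
Lysine is not in this group.

No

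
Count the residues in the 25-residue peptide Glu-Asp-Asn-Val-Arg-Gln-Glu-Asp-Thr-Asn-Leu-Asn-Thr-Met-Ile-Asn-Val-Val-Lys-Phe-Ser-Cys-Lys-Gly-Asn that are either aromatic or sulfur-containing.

3

Aromatic: F, W, Y. Sulfur-containing: C, M.
Aromatic residues here: Phe20 (1).
Sulfur-containing residues here: Met14, Cys22 (2).
The two groups share no amino acid, so total = 1 + 2 = 3.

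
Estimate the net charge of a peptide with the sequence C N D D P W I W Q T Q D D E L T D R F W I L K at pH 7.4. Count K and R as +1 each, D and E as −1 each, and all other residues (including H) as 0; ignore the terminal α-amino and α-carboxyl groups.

Positive (K, R): R18, K23 → +2.
Negative (D, E): D3, D4, D12, D13, E14, D17 → −6.
Net charge = (+2) + (−6) = −4.

-4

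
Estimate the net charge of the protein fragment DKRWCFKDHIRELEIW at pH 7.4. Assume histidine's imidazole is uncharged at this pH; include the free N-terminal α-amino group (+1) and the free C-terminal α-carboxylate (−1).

0

Near pH 7.4, K and R contribute +1 each, D and E contribute −1 each, and every other side chain (His included, as stated) is uncharged.
Positive (K, R): K2, R3, K7, R11 → +4.
Negative (D, E): D1, D8, E12, E14 → −4.
The N-terminus (+1) and C-terminus (−1) cancel.
Net charge = (+4) + (−4) = 0.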